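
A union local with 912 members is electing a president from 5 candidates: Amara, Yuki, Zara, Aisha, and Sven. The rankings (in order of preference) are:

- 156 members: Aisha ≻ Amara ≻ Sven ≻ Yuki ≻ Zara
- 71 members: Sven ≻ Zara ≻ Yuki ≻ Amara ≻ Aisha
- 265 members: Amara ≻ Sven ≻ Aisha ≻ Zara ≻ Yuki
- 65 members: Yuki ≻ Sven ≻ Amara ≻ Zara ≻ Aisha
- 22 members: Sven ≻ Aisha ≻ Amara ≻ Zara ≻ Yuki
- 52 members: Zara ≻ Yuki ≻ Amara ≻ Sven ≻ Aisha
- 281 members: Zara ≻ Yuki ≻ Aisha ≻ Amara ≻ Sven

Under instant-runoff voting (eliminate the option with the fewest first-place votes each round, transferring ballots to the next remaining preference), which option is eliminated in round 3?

Round 1: Amara 265, Yuki 65, Zara 333, Aisha 156, Sven 93. Eliminate Yuki.
Round 2: Amara 265, Zara 333, Aisha 156, Sven 158. Eliminate Aisha.
Round 3: Amara 421, Zara 333, Sven 158. Eliminate Sven.

Sven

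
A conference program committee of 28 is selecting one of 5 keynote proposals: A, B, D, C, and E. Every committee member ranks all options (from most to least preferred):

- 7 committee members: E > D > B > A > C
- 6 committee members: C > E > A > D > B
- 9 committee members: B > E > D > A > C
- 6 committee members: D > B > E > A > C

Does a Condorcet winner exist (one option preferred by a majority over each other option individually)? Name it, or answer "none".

none

Checking pairwise contests:
B beats A 22–6.
D beats B 19–9.
E beats D 22–6.
A beats C 22–6.
B beats E 15–13.
Every option loses at least one head-to-head, so there is no Condorcet winner.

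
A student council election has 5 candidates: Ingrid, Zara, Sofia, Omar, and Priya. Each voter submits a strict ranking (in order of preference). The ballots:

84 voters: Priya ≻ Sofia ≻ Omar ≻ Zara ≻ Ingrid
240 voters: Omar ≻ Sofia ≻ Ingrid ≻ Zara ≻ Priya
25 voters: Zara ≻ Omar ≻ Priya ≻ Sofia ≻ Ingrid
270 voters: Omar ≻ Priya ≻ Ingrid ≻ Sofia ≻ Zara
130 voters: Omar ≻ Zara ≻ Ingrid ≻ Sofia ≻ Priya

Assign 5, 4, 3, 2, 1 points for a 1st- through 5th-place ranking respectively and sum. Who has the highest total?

Ingrid: 84·1 + 240·3 + 25·1 + 270·3 + 130·3 = 2029
Zara: 84·2 + 240·2 + 25·5 + 270·1 + 130·4 = 1563
Sofia: 84·4 + 240·4 + 25·2 + 270·2 + 130·2 = 2146
Omar: 84·3 + 240·5 + 25·4 + 270·5 + 130·5 = 3552
Priya: 84·5 + 240·1 + 25·3 + 270·4 + 130·1 = 1945
Omar has the highest Borda score (3552).

Omar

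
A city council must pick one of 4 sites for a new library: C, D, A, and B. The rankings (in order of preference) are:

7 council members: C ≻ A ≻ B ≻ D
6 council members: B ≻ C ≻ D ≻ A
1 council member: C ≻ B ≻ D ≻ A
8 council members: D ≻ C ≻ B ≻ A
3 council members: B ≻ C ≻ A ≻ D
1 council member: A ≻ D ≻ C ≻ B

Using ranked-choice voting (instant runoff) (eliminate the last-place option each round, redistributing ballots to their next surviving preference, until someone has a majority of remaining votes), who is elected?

B

Round 1: C 8, D 8, A 1, B 9. Eliminate A.
Round 2: C 8, D 9, B 9. Eliminate C.
Round 3: D 9, B 17. B has a majority.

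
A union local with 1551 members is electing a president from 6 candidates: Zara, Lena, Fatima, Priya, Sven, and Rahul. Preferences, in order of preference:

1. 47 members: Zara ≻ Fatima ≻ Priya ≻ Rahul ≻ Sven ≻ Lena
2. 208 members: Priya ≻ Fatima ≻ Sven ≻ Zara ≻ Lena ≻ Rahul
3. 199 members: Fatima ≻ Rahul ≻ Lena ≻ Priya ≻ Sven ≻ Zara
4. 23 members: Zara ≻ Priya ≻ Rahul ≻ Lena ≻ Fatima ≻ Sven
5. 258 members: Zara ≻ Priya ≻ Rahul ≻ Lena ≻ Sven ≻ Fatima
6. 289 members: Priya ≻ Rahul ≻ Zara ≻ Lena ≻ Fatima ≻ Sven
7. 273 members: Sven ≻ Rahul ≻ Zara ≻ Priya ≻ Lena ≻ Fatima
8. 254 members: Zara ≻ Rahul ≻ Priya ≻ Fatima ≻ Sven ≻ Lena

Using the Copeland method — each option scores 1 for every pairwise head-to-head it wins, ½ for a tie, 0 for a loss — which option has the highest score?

Zara: beats Lena, Fatima, Priya, Sven, and Rahul → score 5.
Lena: beats Fatima; loses to Zara, Priya, Sven, and Rahul → score 1.
Fatima: beats Sven; loses to Zara, Lena, Priya, and Rahul → score 1.
Priya: beats Lena, Fatima, Sven, and Rahul; loses to Zara → score 4.
Sven: beats Lena; loses to Zara, Fatima, Priya, and Rahul → score 1.
Rahul: beats Lena, Fatima, and Sven; loses to Zara and Priya → score 3.
Zara has the best pairwise record.

Zara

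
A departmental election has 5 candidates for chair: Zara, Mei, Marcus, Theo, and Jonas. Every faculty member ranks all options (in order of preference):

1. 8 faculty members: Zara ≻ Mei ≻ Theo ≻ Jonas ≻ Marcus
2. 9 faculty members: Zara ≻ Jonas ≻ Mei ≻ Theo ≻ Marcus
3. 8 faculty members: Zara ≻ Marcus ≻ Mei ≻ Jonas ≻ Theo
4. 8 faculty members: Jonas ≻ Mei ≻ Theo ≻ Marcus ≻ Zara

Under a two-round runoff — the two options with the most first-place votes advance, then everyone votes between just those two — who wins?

Round 1 first-place votes: Zara 25, Mei 0, Marcus 0, Theo 0, Jonas 8.
Zara and Jonas advance.
Runoff: Zara is preferred to Jonas by 25 voters; Jonas by 8.
Zara wins the runoff.

Zara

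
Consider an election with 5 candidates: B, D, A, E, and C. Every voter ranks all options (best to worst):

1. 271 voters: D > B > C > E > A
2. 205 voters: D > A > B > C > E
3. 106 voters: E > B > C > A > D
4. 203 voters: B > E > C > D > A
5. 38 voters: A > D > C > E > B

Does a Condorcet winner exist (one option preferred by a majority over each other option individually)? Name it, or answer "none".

D vs B: 514–309 for D.
D vs A: 679–144 for D.
D vs E: 514–309 for D.
D vs C: 514–309 for D.
D beats every other option head-to-head.

D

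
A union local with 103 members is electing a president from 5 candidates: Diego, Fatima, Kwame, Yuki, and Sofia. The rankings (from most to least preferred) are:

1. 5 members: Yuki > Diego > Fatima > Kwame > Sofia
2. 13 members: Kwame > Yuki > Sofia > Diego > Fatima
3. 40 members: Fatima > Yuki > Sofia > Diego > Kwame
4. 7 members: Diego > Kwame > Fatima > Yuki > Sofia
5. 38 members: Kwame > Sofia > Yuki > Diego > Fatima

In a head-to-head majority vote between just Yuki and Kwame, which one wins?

Voters preferring Yuki to Kwame: 45; preferring Kwame to Yuki: 58.
Kwame wins the head-to-head.

Kwame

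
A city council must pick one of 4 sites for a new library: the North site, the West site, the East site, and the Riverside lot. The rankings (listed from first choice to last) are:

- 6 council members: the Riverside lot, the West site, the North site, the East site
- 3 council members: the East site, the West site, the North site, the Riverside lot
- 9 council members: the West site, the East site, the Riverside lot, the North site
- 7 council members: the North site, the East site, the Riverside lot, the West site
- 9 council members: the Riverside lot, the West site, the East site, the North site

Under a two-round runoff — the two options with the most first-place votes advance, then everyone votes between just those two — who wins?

the Riverside lot

Round 1 first-place votes: the North site 7, the West site 9, the East site 3, the Riverside lot 15.
the Riverside lot and the West site advance.
Runoff: the Riverside lot is preferred to the West site by 22 voters; the West site by 12.
the Riverside lot wins the runoff.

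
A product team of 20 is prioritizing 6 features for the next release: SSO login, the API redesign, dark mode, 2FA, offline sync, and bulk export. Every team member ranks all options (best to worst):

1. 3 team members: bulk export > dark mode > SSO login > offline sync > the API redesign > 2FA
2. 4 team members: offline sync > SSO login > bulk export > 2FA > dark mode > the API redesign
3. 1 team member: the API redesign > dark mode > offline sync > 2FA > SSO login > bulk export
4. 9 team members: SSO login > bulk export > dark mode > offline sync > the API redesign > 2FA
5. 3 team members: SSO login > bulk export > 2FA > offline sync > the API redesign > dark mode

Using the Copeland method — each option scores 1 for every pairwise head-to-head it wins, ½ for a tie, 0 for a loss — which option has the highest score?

SSO login: beats the API redesign, dark mode, 2FA, offline sync, and bulk export → score 5.
the API redesign: beats 2FA; loses to SSO login, dark mode, offline sync, and bulk export → score 1.
dark mode: beats the API redesign, 2FA, and offline sync; loses to SSO login and bulk export → score 3.
2FA: loses to SSO login, the API redesign, dark mode, offline sync, and bulk export → score 0.
offline sync: beats the API redesign and 2FA; loses to SSO login, dark mode, and bulk export → score 2.
bulk export: beats the API redesign, dark mode, 2FA, and offline sync; loses to SSO login → score 4.
SSO login has the best pairwise record.

SSO login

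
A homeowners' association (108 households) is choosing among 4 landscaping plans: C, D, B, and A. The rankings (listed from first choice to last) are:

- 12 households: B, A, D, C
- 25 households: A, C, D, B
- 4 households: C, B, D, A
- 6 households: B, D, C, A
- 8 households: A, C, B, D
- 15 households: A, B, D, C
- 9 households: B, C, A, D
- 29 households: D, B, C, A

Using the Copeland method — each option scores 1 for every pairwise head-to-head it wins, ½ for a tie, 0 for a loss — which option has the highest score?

B

C: loses to D, B, and A → score 0.
D: beats C; ties B; loses to A → score 1.5.
B: beats C and A; ties D → score 2.5.
A: beats C and D; loses to B → score 2.
B has the best pairwise record.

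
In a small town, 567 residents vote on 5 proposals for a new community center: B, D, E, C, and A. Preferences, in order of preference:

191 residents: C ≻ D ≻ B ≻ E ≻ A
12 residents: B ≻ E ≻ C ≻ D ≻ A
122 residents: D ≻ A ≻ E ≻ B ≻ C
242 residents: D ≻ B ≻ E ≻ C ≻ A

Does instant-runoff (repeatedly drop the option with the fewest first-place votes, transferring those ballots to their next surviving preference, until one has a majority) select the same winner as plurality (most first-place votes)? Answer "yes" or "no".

Instant-runoff — R1 B 12, D 364, E 0, C 191, A 0 (D winner). Winner: D.
Plurality — first-place votes: B 12, D 364, E 0, C 191, A 0. Winner: D.
The two methods agree.

yes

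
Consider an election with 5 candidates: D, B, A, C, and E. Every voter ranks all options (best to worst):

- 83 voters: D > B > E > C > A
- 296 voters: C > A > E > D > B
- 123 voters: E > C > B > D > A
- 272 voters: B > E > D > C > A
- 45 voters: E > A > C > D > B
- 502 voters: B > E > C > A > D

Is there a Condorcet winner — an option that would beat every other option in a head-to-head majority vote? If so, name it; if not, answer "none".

B

B vs D: 897–424 for B.
B vs A: 980–341 for B.
B vs C: 857–464 for B.
B vs E: 857–464 for B.
B beats every other option head-to-head.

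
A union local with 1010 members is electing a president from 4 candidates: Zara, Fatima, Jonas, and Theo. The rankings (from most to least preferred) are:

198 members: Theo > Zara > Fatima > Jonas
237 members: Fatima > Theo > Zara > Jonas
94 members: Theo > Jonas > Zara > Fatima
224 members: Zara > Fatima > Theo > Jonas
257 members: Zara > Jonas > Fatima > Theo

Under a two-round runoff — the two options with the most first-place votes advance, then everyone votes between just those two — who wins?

Round 1 first-place votes: Zara 481, Fatima 237, Jonas 0, Theo 292.
Zara and Theo advance.
Runoff: Zara is preferred to Theo by 481 voters; Theo by 529.
Theo wins the runoff.

Theo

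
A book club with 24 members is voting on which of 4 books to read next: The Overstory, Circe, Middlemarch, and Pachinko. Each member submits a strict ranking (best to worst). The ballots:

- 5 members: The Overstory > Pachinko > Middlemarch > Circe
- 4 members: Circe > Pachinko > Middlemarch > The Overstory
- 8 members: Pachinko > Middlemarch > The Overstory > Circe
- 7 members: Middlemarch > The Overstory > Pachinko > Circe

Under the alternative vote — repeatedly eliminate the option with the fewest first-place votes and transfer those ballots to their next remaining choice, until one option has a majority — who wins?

Pachinko

Round 1: The Overstory 5, Circe 4, Middlemarch 7, Pachinko 8. Eliminate Circe.
Round 2: The Overstory 5, Middlemarch 7, Pachinko 12. Eliminate The Overstory.
Round 3: Middlemarch 7, Pachinko 17. Pachinko has a majority.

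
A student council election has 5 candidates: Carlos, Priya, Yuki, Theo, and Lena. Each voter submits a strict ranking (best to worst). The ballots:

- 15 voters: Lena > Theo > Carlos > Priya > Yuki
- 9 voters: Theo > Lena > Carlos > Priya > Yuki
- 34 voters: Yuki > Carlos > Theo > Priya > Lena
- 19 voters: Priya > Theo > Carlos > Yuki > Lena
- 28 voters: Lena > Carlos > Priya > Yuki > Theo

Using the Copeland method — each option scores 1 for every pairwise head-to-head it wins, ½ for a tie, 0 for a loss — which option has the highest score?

Carlos: beats Priya, Yuki, Theo, and Lena → score 4.
Priya: beats Yuki and Lena; loses to Carlos and Theo → score 2.
Yuki: beats Theo and Lena; loses to Carlos and Priya → score 2.
Theo: beats Priya and Lena; loses to Carlos and Yuki → score 2.
Lena: loses to Carlos, Priya, Yuki, and Theo → score 0.
Carlos has the best pairwise record.

Carlos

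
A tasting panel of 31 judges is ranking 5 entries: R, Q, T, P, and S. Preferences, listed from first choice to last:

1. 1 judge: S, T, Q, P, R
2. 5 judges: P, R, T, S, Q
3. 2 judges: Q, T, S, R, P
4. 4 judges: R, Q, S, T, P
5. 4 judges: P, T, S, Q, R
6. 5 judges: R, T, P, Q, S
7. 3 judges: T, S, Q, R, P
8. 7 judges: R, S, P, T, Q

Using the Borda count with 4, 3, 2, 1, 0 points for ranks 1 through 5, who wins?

R: 1·0 + 5·3 + 2·1 + 4·4 + 4·0 + 5·4 + 3·1 + 7·4 = 84
Q: 1·2 + 5·0 + 2·4 + 4·3 + 4·1 + 5·1 + 3·2 + 7·0 = 37
T: 1·3 + 5·2 + 2·3 + 4·1 + 4·3 + 5·3 + 3·4 + 7·1 = 69
P: 1·1 + 5·4 + 2·0 + 4·0 + 4·4 + 5·2 + 3·0 + 7·2 = 61
S: 1·4 + 5·1 + 2·2 + 4·2 + 4·2 + 5·0 + 3·3 + 7·3 = 59
R has the highest Borda score (84).

R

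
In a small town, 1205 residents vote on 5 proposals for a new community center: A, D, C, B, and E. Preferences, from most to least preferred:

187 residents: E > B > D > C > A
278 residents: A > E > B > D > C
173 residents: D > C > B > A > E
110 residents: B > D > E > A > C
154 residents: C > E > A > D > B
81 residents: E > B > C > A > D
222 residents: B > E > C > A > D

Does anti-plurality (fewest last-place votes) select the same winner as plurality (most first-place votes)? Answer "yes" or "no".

Anti-plurality — last-place votes: A 187, D 303, C 388, B 154, E 173. Winner: B.
Plurality — first-place votes: A 278, D 173, C 154, B 332, E 268. Winner: B.
The two methods agree.

yes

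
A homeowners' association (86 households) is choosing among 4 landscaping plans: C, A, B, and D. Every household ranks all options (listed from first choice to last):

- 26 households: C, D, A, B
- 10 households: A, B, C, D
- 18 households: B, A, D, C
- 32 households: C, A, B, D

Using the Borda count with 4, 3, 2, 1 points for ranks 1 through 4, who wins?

C: 26·4 + 10·2 + 18·1 + 32·4 = 270
A: 26·2 + 10·4 + 18·3 + 32·3 = 242
B: 26·1 + 10·3 + 18·4 + 32·2 = 192
D: 26·3 + 10·1 + 18·2 + 32·1 = 156
C has the highest Borda score (270).

C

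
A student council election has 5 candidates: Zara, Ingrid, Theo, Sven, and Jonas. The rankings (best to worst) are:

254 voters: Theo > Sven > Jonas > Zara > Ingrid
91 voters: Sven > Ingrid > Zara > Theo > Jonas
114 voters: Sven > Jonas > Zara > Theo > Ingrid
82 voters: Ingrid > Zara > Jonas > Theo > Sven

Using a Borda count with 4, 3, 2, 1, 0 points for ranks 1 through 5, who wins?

Sven

Zara: 254·1 + 91·2 + 114·2 + 82·3 = 910
Ingrid: 254·0 + 91·3 + 114·0 + 82·4 = 601
Theo: 254·4 + 91·1 + 114·1 + 82·1 = 1303
Sven: 254·3 + 91·4 + 114·4 + 82·0 = 1582
Jonas: 254·2 + 91·0 + 114·3 + 82·2 = 1014
Sven has the highest Borda score (1582).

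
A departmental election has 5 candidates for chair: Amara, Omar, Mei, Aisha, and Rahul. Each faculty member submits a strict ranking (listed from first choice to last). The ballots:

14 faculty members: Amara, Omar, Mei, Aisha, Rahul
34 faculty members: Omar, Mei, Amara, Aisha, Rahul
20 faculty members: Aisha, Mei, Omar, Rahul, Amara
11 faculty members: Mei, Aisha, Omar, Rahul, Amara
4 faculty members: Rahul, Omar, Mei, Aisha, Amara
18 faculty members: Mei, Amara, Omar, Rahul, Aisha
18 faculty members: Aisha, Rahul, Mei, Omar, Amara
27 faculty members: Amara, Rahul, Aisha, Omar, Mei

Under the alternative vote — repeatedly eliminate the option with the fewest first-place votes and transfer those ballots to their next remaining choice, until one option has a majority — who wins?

Amara

Round 1: Amara 41, Omar 34, Mei 29, Aisha 38, Rahul 4. Eliminate Rahul.
Round 2: Amara 41, Omar 38, Mei 29, Aisha 38. Eliminate Mei.
Round 3: Amara 59, Omar 38, Aisha 49. Eliminate Omar.
Round 4: Amara 93, Aisha 53. Amara has a majority.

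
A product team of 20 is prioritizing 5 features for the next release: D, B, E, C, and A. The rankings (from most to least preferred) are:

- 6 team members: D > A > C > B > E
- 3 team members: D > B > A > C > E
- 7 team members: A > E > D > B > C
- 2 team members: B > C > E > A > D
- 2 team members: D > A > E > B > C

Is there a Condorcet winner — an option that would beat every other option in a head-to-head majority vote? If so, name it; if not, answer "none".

D

D vs B: 18–2 for D.
D vs E: 11–9 for D.
D vs C: 18–2 for D.
D vs A: 11–9 for D.
D beats every other option head-to-head.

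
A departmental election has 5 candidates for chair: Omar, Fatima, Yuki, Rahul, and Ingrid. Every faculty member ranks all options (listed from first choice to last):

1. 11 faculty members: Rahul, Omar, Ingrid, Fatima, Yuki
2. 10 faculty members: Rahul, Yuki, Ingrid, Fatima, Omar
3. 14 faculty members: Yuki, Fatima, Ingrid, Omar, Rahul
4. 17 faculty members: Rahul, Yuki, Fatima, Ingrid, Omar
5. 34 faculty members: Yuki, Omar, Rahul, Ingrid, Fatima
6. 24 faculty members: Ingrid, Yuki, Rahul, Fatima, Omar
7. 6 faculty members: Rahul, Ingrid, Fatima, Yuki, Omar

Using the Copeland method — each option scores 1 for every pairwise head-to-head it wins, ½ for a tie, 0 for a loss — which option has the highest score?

Omar: loses to Fatima, Yuki, Rahul, and Ingrid → score 0.
Fatima: beats Omar; loses to Yuki, Rahul, and Ingrid → score 1.
Yuki: beats Omar, Fatima, Rahul, and Ingrid → score 4.
Rahul: beats Omar, Fatima, and Ingrid; loses to Yuki → score 3.
Ingrid: beats Omar and Fatima; loses to Yuki and Rahul → score 2.
Yuki has the best pairwise record.

Yuki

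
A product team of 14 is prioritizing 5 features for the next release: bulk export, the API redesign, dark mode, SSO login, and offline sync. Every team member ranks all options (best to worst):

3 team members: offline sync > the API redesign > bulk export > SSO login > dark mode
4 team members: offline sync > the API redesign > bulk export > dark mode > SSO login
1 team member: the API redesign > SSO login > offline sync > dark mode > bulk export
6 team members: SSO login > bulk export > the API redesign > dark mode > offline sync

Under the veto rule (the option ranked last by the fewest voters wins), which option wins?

the API redesign

Last-place votes: bulk export 1, the API redesign 0, dark mode 3, SSO login 4, offline sync 6.
the API redesign is ranked last by the fewest voters, so the API redesign wins.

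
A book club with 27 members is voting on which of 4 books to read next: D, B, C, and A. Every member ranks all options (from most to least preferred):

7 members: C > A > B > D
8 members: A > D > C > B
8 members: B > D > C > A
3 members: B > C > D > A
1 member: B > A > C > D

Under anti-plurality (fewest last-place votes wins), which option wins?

Last-place votes: D 8, B 8, C 0, A 11.
C is ranked last by the fewest voters, so C wins.

C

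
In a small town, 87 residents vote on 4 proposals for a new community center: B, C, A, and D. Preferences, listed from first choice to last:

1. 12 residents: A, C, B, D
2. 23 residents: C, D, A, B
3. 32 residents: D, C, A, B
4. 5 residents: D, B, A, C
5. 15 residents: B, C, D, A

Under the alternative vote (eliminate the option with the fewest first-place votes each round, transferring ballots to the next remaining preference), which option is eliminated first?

A

Round 1: B 15, C 23, A 12, D 37. Eliminate A.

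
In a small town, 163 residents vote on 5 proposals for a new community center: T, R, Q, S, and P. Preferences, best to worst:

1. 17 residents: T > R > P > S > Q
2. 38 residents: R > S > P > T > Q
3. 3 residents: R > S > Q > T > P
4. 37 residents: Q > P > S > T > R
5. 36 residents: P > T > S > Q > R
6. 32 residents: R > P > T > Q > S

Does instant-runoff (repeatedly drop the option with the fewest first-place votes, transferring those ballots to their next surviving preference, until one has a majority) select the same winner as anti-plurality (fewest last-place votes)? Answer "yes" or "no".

Instant-runoff — R1 T 17, R 73, Q 37, S 0, P 36 (S out); R2 T 17, R 73, Q 37, P 36 (T out); R3 R 90, Q 37, P 36 (R winner). Winner: R.
Anti-plurality — last-place votes: T 0, R 73, Q 55, S 32, P 3. Winner: T.
The two methods disagree.

no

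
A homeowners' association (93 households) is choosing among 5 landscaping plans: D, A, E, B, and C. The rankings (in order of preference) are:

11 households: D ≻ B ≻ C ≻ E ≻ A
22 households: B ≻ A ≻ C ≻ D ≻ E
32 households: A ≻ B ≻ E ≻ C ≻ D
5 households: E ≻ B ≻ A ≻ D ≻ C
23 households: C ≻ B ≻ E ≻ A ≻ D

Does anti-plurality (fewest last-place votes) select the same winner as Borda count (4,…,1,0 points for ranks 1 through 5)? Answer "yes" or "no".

yes

Anti-plurality — last-place votes: D 55, A 11, E 22, B 0, C 5. Winner: B.
Borda — scores: D 71, A 227, E 141, B 301, C 190. Winner: B.
The two methods agree.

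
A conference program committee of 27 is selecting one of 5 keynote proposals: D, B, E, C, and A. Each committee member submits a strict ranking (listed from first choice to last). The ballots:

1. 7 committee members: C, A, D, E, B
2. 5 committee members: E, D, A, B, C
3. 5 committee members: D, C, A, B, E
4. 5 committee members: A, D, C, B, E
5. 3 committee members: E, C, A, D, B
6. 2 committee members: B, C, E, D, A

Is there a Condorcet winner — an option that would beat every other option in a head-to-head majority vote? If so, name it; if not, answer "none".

none

Checking pairwise contests:
A beats D 15–12.
D beats B 25–2.
D beats E 17–10.
D beats C 15–12.
C beats A 17–10.
Every option loses at least one head-to-head, so there is no Condorcet winner.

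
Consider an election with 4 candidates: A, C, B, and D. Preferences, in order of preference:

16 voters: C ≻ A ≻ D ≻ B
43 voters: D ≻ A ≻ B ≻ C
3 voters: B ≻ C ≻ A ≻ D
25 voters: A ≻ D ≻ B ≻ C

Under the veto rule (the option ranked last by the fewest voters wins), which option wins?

A

Last-place votes: A 0, C 68, B 16, D 3.
A is ranked last by the fewest voters, so A wins.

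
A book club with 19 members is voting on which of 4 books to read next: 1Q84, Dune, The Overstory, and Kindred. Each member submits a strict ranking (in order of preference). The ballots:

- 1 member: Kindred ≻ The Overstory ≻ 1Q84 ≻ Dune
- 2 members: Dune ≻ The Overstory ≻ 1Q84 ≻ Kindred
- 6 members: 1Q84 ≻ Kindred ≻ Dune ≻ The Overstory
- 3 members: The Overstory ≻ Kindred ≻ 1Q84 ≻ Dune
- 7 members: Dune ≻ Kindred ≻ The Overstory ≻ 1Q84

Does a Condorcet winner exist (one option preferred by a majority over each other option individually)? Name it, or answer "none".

Kindred

Kindred vs 1Q84: 11–8 for Kindred.
Kindred vs Dune: 10–9 for Kindred.
Kindred vs The Overstory: 14–5 for Kindred.
Kindred beats every other option head-to-head.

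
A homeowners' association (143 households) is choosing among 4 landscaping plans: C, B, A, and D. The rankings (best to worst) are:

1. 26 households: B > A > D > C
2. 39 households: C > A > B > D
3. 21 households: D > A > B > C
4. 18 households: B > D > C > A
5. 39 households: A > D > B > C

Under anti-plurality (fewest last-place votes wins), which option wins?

B

Last-place votes: C 86, B 0, A 18, D 39.
B is ranked last by the fewest voters, so B wins.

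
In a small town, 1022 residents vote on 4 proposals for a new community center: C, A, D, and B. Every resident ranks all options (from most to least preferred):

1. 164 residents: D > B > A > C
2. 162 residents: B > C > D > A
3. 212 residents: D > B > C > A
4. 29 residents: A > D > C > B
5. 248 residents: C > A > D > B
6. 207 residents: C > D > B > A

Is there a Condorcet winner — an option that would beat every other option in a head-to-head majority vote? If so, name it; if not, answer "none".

Checking pairwise contests:
B beats C 538–484.
C beats A 829–193.
C beats D 617–405.
D beats B 860–162.
Every option loses at least one head-to-head, so there is no Condorcet winner.

none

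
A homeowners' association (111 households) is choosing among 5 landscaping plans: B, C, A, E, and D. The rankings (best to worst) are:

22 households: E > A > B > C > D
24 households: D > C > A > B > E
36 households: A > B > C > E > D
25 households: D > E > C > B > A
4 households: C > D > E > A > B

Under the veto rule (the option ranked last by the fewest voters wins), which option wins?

C

Last-place votes: B 4, C 0, A 25, E 24, D 58.
C is ranked last by the fewest voters, so C wins.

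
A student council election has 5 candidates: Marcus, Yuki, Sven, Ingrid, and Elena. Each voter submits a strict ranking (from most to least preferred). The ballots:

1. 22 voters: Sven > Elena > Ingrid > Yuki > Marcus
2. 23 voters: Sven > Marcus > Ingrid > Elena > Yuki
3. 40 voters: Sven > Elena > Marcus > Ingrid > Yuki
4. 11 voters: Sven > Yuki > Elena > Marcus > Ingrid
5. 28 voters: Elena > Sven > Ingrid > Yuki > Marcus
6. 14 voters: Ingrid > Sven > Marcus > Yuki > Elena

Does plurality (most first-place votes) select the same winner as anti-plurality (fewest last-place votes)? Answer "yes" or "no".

yes

Plurality — first-place votes: Marcus 0, Yuki 0, Sven 96, Ingrid 14, Elena 28. Winner: Sven.
Anti-plurality — last-place votes: Marcus 50, Yuki 63, Sven 0, Ingrid 11, Elena 14. Winner: Sven.
The two methods agree.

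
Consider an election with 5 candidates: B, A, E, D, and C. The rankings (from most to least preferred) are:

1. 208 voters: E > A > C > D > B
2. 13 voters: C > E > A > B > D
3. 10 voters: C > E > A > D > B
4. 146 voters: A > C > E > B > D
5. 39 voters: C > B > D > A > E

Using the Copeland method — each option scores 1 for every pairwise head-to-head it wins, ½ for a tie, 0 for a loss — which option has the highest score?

B: loses to A, E, D, and C → score 0.
A: beats B, D, and C; loses to E → score 3.
E: beats B, A, and D; ties C → score 3.5.
D: beats B; loses to A, E, and C → score 1.
C: beats B and D; ties E; loses to A → score 2.5.
E has the best pairwise record.

E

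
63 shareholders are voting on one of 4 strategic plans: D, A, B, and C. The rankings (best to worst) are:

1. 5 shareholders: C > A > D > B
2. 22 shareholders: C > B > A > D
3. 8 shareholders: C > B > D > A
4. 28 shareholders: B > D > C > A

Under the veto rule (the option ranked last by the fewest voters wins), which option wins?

C

Last-place votes: D 22, A 36, B 5, C 0.
C is ranked last by the fewest voters, so C wins.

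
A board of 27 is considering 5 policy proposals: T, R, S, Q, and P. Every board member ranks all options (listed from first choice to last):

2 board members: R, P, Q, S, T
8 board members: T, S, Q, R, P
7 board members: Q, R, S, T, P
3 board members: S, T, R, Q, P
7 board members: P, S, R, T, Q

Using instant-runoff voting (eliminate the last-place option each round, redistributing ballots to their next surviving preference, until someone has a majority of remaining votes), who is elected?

T

Round 1: T 8, R 2, S 3, Q 7, P 7. Eliminate R.
Round 2: T 8, S 3, Q 7, P 9. Eliminate S.
Round 3: T 11, Q 7, P 9. Eliminate Q.
Round 4: T 18, P 9. T has a majority.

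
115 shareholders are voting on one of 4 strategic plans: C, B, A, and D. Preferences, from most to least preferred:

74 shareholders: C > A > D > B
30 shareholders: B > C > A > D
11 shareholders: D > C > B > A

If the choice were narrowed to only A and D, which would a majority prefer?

A

Voters preferring A to D: 104; preferring D to A: 11.
A wins the head-to-head.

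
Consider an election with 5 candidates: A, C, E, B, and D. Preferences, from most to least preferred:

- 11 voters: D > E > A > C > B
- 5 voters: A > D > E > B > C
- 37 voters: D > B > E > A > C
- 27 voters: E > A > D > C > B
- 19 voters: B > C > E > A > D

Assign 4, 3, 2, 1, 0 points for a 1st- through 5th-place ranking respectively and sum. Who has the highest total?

E

A: 11·2 + 5·4 + 37·1 + 27·3 + 19·1 = 179
C: 11·1 + 5·0 + 37·0 + 27·1 + 19·3 = 95
E: 11·3 + 5·2 + 37·2 + 27·4 + 19·2 = 263
B: 11·0 + 5·1 + 37·3 + 27·0 + 19·4 = 192
D: 11·4 + 5·3 + 37·4 + 27·2 + 19·0 = 261
E has the highest Borda score (263).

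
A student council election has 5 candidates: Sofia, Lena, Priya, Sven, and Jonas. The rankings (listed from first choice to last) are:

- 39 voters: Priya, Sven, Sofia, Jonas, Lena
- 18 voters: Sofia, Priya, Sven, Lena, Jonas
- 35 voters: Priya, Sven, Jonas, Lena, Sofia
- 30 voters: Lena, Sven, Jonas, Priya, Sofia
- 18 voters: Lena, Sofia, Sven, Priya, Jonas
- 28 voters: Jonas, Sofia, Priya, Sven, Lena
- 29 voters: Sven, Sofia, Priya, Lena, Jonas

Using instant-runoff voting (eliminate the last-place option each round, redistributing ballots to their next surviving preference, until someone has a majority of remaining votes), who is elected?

Round 1: Sofia 18, Lena 48, Priya 74, Sven 29, Jonas 28. Eliminate Sofia.
Round 2: Lena 48, Priya 92, Sven 29, Jonas 28. Eliminate Jonas.
Round 3: Lena 48, Priya 120, Sven 29. Priya has a majority.

Priya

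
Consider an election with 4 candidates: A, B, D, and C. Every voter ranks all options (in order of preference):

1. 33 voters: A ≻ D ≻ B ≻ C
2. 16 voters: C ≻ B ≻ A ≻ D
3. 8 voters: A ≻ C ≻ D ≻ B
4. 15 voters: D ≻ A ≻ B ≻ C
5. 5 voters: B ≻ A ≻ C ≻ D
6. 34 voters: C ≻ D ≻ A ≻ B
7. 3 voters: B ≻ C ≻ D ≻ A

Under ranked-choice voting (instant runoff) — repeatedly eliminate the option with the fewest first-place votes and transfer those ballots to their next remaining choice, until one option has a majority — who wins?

A

Round 1: A 41, B 8, D 15, C 50. Eliminate B.
Round 2: A 46, D 15, C 53. Eliminate D.
Round 3: A 61, C 53. A has a majority.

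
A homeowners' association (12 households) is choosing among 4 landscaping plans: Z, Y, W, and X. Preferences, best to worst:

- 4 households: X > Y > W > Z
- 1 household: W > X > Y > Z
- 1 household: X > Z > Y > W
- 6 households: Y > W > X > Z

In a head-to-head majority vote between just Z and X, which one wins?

Voters preferring Z to X: 0; preferring X to Z: 12.
X wins the head-to-head.

X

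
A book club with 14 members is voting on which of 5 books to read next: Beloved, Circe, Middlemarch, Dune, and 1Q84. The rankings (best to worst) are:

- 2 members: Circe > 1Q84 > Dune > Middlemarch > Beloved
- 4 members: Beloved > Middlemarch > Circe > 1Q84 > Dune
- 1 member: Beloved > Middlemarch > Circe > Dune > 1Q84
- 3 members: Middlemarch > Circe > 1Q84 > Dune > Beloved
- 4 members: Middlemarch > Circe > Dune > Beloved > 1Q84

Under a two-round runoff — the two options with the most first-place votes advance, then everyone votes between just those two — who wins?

Middlemarch

Round 1 first-place votes: Beloved 5, Circe 2, Middlemarch 7, Dune 0, 1Q84 0.
Middlemarch and Beloved advance.
Runoff: Middlemarch is preferred to Beloved by 9 voters; Beloved by 5.
Middlemarch wins the runoff.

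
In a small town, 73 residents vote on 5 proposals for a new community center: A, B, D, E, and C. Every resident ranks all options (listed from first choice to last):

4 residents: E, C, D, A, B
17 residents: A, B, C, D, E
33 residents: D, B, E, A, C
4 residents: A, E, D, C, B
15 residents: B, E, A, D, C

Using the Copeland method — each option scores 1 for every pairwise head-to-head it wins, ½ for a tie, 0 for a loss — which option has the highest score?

D

A: beats C; loses to B, D, and E → score 1.
B: beats A, E, and C; loses to D → score 3.
D: beats A, B, E, and C → score 4.
E: beats A and C; loses to B and D → score 2.
C: loses to A, B, D, and E → score 0.
D has the best pairwise record.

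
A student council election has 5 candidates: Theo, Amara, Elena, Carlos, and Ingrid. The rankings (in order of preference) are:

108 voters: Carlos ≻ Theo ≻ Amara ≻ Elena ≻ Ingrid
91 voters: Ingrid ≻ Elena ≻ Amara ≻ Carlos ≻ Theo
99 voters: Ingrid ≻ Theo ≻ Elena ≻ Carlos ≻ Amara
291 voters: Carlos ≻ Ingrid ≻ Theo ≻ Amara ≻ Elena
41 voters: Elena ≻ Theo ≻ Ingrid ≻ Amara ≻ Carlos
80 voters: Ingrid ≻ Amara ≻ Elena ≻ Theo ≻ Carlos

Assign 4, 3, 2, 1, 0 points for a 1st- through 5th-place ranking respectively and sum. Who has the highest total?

Ingrid

Theo: 108·3 + 91·0 + 99·3 + 291·2 + 41·3 + 80·1 = 1406
Amara: 108·2 + 91·2 + 99·0 + 291·1 + 41·1 + 80·3 = 970
Elena: 108·1 + 91·3 + 99·2 + 291·0 + 41·4 + 80·2 = 903
Carlos: 108·4 + 91·1 + 99·1 + 291·4 + 41·0 + 80·0 = 1786
Ingrid: 108·0 + 91·4 + 99·4 + 291·3 + 41·2 + 80·4 = 2035
Ingrid has the highest Borda score (2035).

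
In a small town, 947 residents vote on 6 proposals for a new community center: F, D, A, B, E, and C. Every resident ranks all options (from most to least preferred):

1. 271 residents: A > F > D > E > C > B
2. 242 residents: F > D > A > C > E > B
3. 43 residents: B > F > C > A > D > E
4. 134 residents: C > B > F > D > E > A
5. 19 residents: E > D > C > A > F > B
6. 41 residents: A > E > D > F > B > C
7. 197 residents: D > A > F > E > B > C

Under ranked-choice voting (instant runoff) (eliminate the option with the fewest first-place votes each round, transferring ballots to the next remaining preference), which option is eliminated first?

E

Round 1: F 242, D 197, A 312, B 43, E 19, C 134. Eliminate E.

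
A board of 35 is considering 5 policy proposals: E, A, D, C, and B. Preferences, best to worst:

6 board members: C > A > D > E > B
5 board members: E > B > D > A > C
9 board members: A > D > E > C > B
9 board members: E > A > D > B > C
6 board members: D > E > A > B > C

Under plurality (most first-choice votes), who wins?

E

First-place votes: E 14, A 9, D 6, C 6, B 0.
E has the most first-place votes.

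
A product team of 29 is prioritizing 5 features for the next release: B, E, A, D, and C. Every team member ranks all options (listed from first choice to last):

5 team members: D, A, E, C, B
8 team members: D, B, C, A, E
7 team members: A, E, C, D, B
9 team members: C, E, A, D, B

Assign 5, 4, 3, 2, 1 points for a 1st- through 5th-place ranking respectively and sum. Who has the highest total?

C

B: 5·1 + 8·4 + 7·1 + 9·1 = 53
E: 5·3 + 8·1 + 7·4 + 9·4 = 87
A: 5·4 + 8·2 + 7·5 + 9·3 = 98
D: 5·5 + 8·5 + 7·2 + 9·2 = 97
C: 5·2 + 8·3 + 7·3 + 9·5 = 100
C has the highest Borda score (100).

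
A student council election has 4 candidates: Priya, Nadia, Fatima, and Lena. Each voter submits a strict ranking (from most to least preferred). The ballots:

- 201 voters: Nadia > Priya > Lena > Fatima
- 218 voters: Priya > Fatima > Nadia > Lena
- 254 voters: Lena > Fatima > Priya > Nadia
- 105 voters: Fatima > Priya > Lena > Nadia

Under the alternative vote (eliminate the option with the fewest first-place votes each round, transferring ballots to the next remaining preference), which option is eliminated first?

Round 1: Priya 218, Nadia 201, Fatima 105, Lena 254. Eliminate Fatima.

Fatima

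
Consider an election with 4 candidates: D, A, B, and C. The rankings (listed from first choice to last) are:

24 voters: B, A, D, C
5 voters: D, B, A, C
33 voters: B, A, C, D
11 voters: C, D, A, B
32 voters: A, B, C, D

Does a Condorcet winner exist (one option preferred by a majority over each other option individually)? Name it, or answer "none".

B vs D: 89–16 for B.
B vs A: 62–43 for B.
B vs C: 94–11 for B.
B beats every other option head-to-head.

B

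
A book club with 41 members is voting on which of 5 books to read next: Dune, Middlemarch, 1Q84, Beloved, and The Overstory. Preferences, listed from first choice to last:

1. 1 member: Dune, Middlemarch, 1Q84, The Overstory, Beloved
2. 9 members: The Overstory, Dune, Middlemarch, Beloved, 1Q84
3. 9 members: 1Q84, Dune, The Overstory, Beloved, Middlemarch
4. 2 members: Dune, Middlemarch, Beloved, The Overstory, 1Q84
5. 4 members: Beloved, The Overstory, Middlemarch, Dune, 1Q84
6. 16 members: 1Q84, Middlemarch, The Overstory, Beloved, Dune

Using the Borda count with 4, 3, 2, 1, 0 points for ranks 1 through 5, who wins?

Dune: 1·4 + 9·3 + 9·3 + 2·4 + 4·1 + 16·0 = 70
Middlemarch: 1·3 + 9·2 + 9·0 + 2·3 + 4·2 + 16·3 = 83
1Q84: 1·2 + 9·0 + 9·4 + 2·0 + 4·0 + 16·4 = 102
Beloved: 1·0 + 9·1 + 9·1 + 2·2 + 4·4 + 16·1 = 54
The Overstory: 1·1 + 9·4 + 9·2 + 2·1 + 4·3 + 16·2 = 101
1Q84 has the highest Borda score (102).

1Q84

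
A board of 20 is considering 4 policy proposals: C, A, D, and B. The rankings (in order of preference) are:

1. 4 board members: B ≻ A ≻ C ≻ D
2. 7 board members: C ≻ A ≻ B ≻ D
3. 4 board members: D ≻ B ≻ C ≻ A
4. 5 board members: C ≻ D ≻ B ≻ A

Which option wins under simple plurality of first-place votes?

C

First-place votes: C 12, A 0, D 4, B 4.
C has the most first-place votes.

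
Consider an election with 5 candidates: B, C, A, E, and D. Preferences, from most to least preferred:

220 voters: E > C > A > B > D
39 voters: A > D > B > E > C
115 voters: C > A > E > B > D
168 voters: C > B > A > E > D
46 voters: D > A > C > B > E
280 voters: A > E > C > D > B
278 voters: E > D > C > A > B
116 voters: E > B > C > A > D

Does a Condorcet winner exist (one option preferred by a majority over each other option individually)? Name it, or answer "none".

none

Checking pairwise contests:
C beats B 1107–155.
E beats C 933–329.
C beats A 897–365.
A beats E 648–614.
C beats D 899–363.
Every option loses at least one head-to-head, so there is no Condorcet winner.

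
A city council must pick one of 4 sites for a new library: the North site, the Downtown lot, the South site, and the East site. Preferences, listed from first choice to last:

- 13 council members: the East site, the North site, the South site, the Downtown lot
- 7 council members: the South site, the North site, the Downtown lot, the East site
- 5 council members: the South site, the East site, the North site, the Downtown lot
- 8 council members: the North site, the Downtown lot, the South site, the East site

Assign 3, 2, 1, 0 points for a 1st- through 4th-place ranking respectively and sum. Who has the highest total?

the North site: 13·2 + 7·2 + 5·1 + 8·3 = 69
the Downtown lot: 13·0 + 7·1 + 5·0 + 8·2 = 23
the South site: 13·1 + 7·3 + 5·3 + 8·1 = 57
the East site: 13·3 + 7·0 + 5·2 + 8·0 = 49
the North site has the highest Borda score (69).

the North site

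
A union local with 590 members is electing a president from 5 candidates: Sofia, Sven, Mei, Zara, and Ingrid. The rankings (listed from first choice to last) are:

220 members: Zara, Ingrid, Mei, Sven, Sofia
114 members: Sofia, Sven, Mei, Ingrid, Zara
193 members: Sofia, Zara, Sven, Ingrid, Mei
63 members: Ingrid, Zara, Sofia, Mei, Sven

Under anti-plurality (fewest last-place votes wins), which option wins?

Ingrid

Last-place votes: Sofia 220, Sven 63, Mei 193, Zara 114, Ingrid 0.
Ingrid is ranked last by the fewest voters, so Ingrid wins.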